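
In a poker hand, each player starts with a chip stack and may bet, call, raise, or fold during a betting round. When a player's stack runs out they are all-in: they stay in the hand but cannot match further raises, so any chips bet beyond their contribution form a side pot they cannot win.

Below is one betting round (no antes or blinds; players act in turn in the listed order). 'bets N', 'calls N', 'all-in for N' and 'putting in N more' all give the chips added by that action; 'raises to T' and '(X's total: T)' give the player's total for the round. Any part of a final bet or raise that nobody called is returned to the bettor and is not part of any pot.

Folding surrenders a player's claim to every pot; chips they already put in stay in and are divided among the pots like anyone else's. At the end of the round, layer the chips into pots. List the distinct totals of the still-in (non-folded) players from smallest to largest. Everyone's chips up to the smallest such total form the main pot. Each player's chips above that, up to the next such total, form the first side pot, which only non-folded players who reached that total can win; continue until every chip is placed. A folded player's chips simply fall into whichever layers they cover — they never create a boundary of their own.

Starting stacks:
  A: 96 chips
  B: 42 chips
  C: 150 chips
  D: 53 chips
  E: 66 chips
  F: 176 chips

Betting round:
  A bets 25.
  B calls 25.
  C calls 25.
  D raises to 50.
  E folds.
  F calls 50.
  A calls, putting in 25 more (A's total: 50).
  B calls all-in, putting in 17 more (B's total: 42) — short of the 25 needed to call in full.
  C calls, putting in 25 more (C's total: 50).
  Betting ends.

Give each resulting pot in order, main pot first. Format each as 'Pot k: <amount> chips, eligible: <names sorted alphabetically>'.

Contributions: A=50, B=42, C=50, D=50, F=50
Folded: E
Pot levels (distinct totals of non-folded players): 42, 50
Layer 1-42: 42 each from A, B, C, D, F = 42*5 = 210 chips; eligible A, B, C, D, F
Layer 43-50: 8 each from A, C, D, F = 8*4 = 32 chips; eligible A, C, D, F

Pot 1: 210 chips, eligible: A, B, C, D, F
Pot 2: 32 chips, eligible: A, C, D, F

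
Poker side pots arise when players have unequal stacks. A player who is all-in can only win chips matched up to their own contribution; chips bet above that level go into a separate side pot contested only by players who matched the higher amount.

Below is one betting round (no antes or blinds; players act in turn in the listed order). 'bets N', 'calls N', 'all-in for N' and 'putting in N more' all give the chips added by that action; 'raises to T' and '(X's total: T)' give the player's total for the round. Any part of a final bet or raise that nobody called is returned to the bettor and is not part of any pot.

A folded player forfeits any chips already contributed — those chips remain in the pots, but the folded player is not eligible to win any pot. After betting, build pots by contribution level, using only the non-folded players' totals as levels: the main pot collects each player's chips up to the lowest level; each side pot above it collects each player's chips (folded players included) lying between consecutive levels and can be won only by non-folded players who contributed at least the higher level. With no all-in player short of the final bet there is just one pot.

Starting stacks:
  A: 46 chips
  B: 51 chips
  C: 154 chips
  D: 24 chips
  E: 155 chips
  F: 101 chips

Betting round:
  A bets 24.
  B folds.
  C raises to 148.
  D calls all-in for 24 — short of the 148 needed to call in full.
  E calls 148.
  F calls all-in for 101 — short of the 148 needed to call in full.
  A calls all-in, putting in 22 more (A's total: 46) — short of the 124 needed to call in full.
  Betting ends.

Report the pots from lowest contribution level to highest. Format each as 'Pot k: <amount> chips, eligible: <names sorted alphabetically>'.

Contributions: A=46, C=148, D=24, E=148, F=101
Folded: B
Pot levels (distinct totals of non-folded players): 24, 46, 101, 148
Layer 1-24: 24 each from A, C, D, E, F = 24*5 = 120 chips; eligible A, C, D, E, F
Layer 25-46: 22 each from A, C, E, F = 22*4 = 88 chips; eligible A, C, E, F
Layer 47-101: 55 each from C, E, F = 55*3 = 165 chips; eligible C, E, F
Layer 102-148: 47 each from C, E = 47*2 = 94 chips; eligible C, E

Pot 1: 120 chips, eligible: A, C, D, E, F
Pot 2: 88 chips, eligible: A, C, E, F
Pot 3: 165 chips, eligible: C, E, F
Pot 4: 94 chips, eligible: C, E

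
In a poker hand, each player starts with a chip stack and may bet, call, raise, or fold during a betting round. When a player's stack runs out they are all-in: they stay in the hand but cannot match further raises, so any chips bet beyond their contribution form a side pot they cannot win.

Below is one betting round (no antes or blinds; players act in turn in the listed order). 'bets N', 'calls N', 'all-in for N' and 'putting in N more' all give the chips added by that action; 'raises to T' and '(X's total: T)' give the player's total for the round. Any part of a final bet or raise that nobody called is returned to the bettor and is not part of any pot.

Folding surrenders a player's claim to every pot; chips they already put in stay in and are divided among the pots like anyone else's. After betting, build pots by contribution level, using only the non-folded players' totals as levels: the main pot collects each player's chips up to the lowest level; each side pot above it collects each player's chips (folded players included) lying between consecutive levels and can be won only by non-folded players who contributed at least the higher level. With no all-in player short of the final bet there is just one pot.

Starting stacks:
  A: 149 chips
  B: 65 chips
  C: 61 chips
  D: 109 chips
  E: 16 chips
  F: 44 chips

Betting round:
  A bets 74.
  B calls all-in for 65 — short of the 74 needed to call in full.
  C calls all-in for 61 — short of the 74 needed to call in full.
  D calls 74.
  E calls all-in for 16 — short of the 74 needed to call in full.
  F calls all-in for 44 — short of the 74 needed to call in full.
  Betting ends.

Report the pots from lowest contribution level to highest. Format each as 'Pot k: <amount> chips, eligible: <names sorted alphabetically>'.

Contributions: A=74, B=65, C=61, D=74, E=16, F=44
Pot levels (distinct totals of non-folded players): 16, 44, 61, 65, 74
Layer 1-16: 16 each from A, B, C, D, E, F = 16*6 = 96 chips; eligible A, B, C, D, E, F
Layer 17-44: 28 each from A, B, C, D, F = 28*5 = 140 chips; eligible A, B, C, D, F
Layer 45-61: 17 each from A, B, C, D = 17*4 = 68 chips; eligible A, B, C, D
Layer 62-65: 4 each from A, B, D = 4*3 = 12 chips; eligible A, B, D
Layer 66-74: 9 each from A, D = 9*2 = 18 chips; eligible A, D

Pot 1: 96 chips, eligible: A, B, C, D, E, F
Pot 2: 140 chips, eligible: A, B, C, D, F
Pot 3: 68 chips, eligible: A, B, C, D
Pot 4: 12 chips, eligible: A, B, D
Pot 5: 18 chips, eligible: A, D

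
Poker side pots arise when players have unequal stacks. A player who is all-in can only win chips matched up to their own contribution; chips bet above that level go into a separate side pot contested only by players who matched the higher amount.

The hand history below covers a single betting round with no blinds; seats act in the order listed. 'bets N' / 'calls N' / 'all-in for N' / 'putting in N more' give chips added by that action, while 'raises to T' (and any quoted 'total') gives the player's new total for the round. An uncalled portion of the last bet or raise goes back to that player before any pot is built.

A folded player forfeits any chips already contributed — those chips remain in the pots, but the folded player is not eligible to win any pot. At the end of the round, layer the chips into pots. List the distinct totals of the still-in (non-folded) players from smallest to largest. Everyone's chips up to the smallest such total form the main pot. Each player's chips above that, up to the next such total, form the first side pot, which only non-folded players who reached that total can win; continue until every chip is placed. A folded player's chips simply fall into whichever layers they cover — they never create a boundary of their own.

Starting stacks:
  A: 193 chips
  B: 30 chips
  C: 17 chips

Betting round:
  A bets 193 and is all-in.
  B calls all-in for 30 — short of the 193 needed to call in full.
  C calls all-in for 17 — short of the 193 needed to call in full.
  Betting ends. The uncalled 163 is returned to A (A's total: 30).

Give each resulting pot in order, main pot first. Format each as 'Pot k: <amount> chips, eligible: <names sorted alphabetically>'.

Contributions (after 163 returned to A): A=30, B=30, C=17
Pot levels (distinct totals of non-folded players): 17, 30
Layer 1-17: 17 each from A, B, C = 17*3 = 51 chips; eligible A, B, C
Layer 18-30: 13 each from A, B = 13*2 = 26 chips; eligible A, B

Pot 1: 51 chips, eligible: A, B, C
Pot 2: 26 chips, eligible: A, B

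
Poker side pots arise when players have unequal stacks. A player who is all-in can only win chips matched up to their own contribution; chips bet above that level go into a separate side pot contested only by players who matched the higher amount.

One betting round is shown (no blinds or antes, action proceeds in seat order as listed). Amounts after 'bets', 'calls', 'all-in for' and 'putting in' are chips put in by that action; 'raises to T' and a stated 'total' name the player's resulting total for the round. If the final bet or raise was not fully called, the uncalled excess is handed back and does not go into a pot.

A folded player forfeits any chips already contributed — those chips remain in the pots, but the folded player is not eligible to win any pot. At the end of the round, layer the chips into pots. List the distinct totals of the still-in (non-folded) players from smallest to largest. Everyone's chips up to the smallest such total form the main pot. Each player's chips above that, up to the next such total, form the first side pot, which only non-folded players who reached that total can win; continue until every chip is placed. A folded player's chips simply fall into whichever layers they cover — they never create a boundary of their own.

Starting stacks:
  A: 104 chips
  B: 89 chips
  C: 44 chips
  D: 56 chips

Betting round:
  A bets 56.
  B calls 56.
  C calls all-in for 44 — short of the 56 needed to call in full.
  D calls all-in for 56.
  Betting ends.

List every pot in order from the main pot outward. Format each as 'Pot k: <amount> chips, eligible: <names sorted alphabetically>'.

Pot 1: 176 chips, eligible: A, B, C, D
Pot 2: 36 chips, eligible: A, B, D

Derivation:
Contributions: A=56, B=56, C=44, D=56
Pot levels (distinct totals of non-folded players): 44, 56
Layer 1-44: 44 each from A, B, C, D = 44*4 = 176 chips; eligible A, B, C, D
Layer 45-56: 12 each from A, B, D = 12*3 = 36 chips; eligible A, B, D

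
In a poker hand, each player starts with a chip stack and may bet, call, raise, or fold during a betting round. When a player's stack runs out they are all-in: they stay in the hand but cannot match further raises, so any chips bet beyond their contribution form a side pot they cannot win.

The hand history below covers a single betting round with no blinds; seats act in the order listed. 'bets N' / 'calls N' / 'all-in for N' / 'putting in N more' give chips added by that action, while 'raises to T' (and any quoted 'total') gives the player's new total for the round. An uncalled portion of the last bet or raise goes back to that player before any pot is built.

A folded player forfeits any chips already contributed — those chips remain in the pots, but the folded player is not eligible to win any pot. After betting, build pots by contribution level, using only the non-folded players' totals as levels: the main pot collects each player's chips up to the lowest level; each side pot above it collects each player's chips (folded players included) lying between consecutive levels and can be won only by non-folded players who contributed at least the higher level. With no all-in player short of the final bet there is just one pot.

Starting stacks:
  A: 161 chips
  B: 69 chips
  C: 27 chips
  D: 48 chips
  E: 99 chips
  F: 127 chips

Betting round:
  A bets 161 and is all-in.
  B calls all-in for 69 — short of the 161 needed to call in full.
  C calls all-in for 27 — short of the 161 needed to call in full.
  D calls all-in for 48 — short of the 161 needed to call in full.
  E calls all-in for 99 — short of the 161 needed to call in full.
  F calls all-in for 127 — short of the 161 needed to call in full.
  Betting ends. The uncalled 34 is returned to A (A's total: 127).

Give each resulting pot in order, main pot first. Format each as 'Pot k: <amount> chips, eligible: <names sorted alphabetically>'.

Contributions (after 34 returned to A): A=127, B=69, C=27, D=48, E=99, F=127
Pot levels (distinct totals of non-folded players): 27, 48, 69, 99, 127
Layer 1-27: 27 each from A, B, C, D, E, F = 27*6 = 162 chips; eligible A, B, C, D, E, F
Layer 28-48: 21 each from A, B, D, E, F = 21*5 = 105 chips; eligible A, B, D, E, F
Layer 49-69: 21 each from A, B, E, F = 21*4 = 84 chips; eligible A, B, E, F
Layer 70-99: 30 each from A, E, F = 30*3 = 90 chips; eligible A, E, F
Layer 100-127: 28 each from A, F = 28*2 = 56 chips; eligible A, F

Pot 1: 162 chips, eligible: A, B, C, D, E, F
Pot 2: 105 chips, eligible: A, B, D, E, F
Pot 3: 84 chips, eligible: A, B, E, F
Pot 4: 90 chips, eligible: A, E, F
Pot 5: 56 chips, eligible: A, F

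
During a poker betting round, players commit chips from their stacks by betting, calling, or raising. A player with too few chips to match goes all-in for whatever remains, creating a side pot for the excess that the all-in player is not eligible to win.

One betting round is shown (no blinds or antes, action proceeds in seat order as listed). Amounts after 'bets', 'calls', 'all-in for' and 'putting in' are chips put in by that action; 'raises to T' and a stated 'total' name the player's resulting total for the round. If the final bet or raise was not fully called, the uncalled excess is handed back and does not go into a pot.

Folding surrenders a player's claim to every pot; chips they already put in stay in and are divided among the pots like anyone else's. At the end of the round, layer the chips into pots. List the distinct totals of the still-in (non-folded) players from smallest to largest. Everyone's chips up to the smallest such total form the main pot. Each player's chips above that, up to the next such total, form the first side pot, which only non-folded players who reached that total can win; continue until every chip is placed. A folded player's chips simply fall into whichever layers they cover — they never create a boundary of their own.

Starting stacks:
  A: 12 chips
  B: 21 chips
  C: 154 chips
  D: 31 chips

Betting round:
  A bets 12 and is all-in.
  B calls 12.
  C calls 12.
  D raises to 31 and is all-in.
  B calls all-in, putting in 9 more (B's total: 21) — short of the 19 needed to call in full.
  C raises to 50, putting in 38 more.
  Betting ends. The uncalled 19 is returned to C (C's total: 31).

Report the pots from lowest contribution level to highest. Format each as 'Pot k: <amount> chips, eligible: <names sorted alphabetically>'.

Pot 1: 48 chips, eligible: A, B, C, D
Pot 2: 27 chips, eligible: B, C, D
Pot 3: 20 chips, eligible: C, D

Derivation:
Contributions (after 19 returned to C): A=12, B=21, C=31, D=31
Pot levels (distinct totals of non-folded players): 12, 21, 31
Layer 1-12: 12 each from A, B, C, D = 12*4 = 48 chips; eligible A, B, C, D
Layer 13-21: 9 each from B, C, D = 9*3 = 27 chips; eligible B, C, D
Layer 22-31: 10 each from C, D = 10*2 = 20 chips; eligible C, D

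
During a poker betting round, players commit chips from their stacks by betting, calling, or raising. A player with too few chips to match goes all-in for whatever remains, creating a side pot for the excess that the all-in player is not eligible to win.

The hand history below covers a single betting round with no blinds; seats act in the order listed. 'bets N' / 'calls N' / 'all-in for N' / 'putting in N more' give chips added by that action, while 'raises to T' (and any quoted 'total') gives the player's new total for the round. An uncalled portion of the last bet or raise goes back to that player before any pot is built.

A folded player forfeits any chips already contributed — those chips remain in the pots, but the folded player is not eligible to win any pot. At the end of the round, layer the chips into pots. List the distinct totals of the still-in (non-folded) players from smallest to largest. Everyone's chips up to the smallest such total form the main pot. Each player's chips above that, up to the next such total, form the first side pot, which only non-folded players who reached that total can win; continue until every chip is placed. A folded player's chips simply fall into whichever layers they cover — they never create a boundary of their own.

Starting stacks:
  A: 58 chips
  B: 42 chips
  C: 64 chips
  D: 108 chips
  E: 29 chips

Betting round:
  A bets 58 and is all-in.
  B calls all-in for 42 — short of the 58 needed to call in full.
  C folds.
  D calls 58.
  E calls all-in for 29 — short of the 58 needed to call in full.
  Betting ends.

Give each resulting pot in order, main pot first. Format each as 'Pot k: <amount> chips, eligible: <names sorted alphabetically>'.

Contributions: A=58, B=42, D=58, E=29
Folded: C
Pot levels (distinct totals of non-folded players): 29, 42, 58
Layer 1-29: 29 each from A, B, D, E = 29*4 = 116 chips; eligible A, B, D, E
Layer 30-42: 13 each from A, B, D = 13*3 = 39 chips; eligible A, B, D
Layer 43-58: 16 each from A, D = 16*2 = 32 chips; eligible A, D

Pot 1: 116 chips, eligible: A, B, D, E
Pot 2: 39 chips, eligible: A, B, D
Pot 3: 32 chips, eligible: A, D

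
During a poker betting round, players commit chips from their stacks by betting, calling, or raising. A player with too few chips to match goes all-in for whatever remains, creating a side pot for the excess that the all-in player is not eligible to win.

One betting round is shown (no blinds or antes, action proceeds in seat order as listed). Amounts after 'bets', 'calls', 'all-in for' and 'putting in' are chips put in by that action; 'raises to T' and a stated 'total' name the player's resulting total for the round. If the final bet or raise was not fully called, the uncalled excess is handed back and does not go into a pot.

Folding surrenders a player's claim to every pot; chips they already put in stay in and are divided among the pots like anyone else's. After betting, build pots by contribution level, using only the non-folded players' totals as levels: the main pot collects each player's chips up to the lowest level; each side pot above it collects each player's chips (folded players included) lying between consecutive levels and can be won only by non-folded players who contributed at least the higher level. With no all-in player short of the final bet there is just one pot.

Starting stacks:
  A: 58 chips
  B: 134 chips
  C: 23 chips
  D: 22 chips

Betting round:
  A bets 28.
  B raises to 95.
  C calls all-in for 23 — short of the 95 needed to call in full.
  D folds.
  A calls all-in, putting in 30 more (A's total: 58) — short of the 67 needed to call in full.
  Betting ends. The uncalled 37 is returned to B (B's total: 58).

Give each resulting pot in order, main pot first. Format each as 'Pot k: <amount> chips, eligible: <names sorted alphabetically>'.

Pot 1: 69 chips, eligible: A, B, C
Pot 2: 70 chips, eligible: A, B

Derivation:
Contributions (after 37 returned to B): A=58, B=58, C=23
Folded: D
Pot levels (distinct totals of non-folded players): 23, 58
Layer 1-23: 23 each from A, B, C = 23*3 = 69 chips; eligible A, B, C
Layer 24-58: 35 each from A, B = 35*2 = 70 chips; eligible A, B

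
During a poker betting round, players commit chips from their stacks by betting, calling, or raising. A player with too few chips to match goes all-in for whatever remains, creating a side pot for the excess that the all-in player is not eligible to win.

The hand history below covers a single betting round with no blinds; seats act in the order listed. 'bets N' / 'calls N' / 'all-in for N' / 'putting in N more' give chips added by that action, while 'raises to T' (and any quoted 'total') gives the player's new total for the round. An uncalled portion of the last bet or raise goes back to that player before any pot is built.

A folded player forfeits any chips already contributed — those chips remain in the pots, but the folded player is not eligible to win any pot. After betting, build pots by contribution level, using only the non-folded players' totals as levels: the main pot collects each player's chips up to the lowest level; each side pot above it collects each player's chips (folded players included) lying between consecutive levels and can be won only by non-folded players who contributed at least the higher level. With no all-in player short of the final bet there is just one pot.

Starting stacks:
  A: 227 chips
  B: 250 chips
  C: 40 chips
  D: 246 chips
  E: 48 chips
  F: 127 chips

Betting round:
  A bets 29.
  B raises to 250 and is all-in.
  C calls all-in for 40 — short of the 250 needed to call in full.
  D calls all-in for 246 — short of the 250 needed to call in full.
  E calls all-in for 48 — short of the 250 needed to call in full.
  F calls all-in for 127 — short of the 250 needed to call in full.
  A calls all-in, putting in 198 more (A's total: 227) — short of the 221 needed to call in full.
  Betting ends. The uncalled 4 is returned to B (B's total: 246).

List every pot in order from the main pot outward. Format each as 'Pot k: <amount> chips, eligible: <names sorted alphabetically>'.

Contributions (after 4 returned to B): A=227, B=246, C=40, D=246, E=48, F=127
Pot levels (distinct totals of non-folded players): 40, 48, 127, 227, 246
Layer 1-40: 40 each from A, B, C, D, E, F = 40*6 = 240 chips; eligible A, B, C, D, E, F
Layer 41-48: 8 each from A, B, D, E, F = 8*5 = 40 chips; eligible A, B, D, E, F
Layer 49-127: 79 each from A, B, D, F = 79*4 = 316 chips; eligible A, B, D, F
Layer 128-227: 100 each from A, B, D = 100*3 = 300 chips; eligible A, B, D
Layer 228-246: 19 each from B, D = 19*2 = 38 chips; eligible B, D

Pot 1: 240 chips, eligible: A, B, C, D, E, F
Pot 2: 40 chips, eligible: A, B, D, E, F
Pot 3: 316 chips, eligible: A, B, D, F
Pot 4: 300 chips, eligible: A, B, D
Pot 5: 38 chips, eligible: B, D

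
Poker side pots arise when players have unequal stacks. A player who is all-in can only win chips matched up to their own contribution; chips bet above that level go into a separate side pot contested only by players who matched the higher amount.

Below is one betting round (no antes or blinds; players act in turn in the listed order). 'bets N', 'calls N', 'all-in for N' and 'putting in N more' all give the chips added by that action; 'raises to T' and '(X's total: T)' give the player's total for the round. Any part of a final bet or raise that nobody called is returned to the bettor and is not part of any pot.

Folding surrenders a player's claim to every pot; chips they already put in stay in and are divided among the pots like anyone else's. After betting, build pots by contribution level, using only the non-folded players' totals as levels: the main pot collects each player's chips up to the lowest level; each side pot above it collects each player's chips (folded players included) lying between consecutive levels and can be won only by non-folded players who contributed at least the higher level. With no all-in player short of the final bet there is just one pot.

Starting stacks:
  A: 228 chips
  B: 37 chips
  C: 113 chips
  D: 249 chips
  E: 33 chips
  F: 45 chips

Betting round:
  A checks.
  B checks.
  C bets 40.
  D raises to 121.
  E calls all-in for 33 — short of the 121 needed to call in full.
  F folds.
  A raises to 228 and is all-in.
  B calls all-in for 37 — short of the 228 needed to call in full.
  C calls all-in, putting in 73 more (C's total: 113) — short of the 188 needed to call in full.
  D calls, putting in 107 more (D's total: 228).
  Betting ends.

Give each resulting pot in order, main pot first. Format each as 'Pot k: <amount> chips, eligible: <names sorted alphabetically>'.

Pot 1: 165 chips, eligible: A, B, C, D, E
Pot 2: 16 chips, eligible: A, B, C, D
Pot 3: 228 chips, eligible: A, C, D
Pot 4: 230 chips, eligible: A, D

Derivation:
Contributions: A=228, B=37, C=113, D=228, E=33
Folded: F
Pot levels (distinct totals of non-folded players): 33, 37, 113, 228
Layer 1-33: 33 each from A, B, C, D, E = 33*5 = 165 chips; eligible A, B, C, D, E
Layer 34-37: 4 each from A, B, C, D = 4*4 = 16 chips; eligible A, B, C, D
Layer 38-113: 76 each from A, C, D = 76*3 = 228 chips; eligible A, C, D
Layer 114-228: 115 each from A, D = 115*2 = 230 chips; eligible A, D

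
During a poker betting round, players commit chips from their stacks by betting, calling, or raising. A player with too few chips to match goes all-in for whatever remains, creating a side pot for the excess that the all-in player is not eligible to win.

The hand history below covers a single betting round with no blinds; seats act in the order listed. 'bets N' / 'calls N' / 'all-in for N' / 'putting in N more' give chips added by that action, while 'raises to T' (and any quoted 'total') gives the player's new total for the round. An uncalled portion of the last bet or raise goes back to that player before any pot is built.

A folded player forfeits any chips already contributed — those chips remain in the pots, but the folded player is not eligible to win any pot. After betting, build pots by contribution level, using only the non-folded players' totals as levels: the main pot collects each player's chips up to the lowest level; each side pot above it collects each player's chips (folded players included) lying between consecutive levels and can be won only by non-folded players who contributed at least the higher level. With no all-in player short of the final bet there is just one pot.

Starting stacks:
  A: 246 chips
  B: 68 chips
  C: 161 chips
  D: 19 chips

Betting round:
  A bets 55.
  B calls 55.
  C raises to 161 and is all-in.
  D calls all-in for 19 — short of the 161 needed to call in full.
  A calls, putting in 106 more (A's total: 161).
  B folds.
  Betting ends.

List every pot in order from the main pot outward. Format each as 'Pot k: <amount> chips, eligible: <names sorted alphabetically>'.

Pot 1: 76 chips, eligible: A, C, D
Pot 2: 320 chips, eligible: A, C

Derivation:
Contributions: A=161, B=55, C=161, D=19
Folded: B
Pot levels (distinct totals of non-folded players): 19, 161
Layer 1-19: 19 each from A, B, C, D = 19*4 = 76 chips; eligible A, C, D
Layer 20-161: A 142 + B 36 + C 142 = 320 chips; eligible A, C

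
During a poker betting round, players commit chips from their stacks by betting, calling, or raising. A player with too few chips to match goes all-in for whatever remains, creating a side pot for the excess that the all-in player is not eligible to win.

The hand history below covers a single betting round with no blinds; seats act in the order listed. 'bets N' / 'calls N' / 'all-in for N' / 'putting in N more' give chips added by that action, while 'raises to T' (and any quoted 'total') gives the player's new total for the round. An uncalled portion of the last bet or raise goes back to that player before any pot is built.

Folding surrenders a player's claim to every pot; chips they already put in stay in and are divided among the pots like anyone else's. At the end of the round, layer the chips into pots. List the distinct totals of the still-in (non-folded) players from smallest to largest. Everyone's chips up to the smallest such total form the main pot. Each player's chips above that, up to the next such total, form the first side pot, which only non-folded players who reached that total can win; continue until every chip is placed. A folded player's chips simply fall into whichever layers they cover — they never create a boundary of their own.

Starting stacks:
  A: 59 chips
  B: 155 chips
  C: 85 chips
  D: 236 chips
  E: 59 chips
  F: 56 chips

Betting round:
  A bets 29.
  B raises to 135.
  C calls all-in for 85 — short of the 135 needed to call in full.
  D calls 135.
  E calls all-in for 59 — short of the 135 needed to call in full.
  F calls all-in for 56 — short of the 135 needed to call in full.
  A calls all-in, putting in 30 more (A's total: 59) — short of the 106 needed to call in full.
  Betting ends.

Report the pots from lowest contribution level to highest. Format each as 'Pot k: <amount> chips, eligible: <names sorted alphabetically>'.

Contributions: A=59, B=135, C=85, D=135, E=59, F=56
Pot levels (distinct totals of non-folded players): 56, 59, 85, 135
Layer 1-56: 56 each from A, B, C, D, E, F = 56*6 = 336 chips; eligible A, B, C, D, E, F
Layer 57-59: 3 each from A, B, C, D, E = 3*5 = 15 chips; eligible A, B, C, D, E
Layer 60-85: 26 each from B, C, D = 26*3 = 78 chips; eligible B, C, D
Layer 86-135: 50 each from B, D = 50*2 = 100 chips; eligible B, D

Pot 1: 336 chips, eligible: A, B, C, D, E, F
Pot 2: 15 chips, eligible: A, B, C, D, E
Pot 3: 78 chips, eligible: B, C, D
Pot 4: 100 chips, eligible: B, D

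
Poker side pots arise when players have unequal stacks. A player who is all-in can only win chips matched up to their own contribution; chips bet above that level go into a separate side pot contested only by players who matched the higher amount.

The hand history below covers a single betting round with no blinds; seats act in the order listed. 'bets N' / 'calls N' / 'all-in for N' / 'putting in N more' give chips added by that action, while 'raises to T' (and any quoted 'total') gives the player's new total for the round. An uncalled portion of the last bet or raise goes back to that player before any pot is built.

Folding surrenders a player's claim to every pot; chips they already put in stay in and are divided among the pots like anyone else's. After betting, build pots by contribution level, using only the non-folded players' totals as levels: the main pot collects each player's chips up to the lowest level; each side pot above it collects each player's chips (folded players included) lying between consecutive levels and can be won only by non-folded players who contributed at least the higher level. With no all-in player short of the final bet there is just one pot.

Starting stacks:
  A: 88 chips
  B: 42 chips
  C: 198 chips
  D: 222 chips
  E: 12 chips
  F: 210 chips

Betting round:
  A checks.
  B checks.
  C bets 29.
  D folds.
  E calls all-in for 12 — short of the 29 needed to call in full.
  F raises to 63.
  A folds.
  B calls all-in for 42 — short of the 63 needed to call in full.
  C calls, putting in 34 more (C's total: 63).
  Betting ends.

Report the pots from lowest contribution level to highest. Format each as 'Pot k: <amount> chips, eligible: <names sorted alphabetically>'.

Contributions: B=42, C=63, E=12, F=63
Folded: A, D
Pot levels (distinct totals of non-folded players): 12, 42, 63
Layer 1-12: 12 each from B, C, E, F = 12*4 = 48 chips; eligible B, C, E, F
Layer 13-42: 30 each from B, C, F = 30*3 = 90 chips; eligible B, C, F
Layer 43-63: 21 each from C, F = 21*2 = 42 chips; eligible C, F

Pot 1: 48 chips, eligible: B, C, E, F
Pot 2: 90 chips, eligible: B, C, F
Pot 3: 42 chips, eligible: C, F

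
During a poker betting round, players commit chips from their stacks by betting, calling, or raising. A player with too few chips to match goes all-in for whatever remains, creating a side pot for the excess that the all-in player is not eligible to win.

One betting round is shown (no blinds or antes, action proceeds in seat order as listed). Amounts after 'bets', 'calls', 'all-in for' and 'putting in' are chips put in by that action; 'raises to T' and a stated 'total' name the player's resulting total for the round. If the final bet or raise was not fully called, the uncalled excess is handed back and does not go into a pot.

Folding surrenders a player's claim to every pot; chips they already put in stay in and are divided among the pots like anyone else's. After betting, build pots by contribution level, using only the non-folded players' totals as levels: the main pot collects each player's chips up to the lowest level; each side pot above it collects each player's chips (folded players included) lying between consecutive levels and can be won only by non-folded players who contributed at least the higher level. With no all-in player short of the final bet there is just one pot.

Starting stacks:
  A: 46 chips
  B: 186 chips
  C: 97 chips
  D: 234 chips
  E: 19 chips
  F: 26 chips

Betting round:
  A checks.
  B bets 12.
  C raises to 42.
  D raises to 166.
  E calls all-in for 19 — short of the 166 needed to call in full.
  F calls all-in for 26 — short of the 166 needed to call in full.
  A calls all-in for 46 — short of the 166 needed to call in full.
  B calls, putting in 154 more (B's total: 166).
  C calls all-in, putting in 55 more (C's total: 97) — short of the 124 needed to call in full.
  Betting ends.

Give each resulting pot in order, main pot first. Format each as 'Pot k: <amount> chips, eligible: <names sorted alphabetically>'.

Contributions: A=46, B=166, C=97, D=166, E=19, F=26
Pot levels (distinct totals of non-folded players): 19, 26, 46, 97, 166
Layer 1-19: 19 each from A, B, C, D, E, F = 19*6 = 114 chips; eligible A, B, C, D, E, F
Layer 20-26: 7 each from A, B, C, D, F = 7*5 = 35 chips; eligible A, B, C, D, F
Layer 27-46: 20 each from A, B, C, D = 20*4 = 80 chips; eligible A, B, C, D
Layer 47-97: 51 each from B, C, D = 51*3 = 153 chips; eligible B, C, D
Layer 98-166: 69 each from B, D = 69*2 = 138 chips; eligible B, D

Pot 1: 114 chips, eligible: A, B, C, D, E, F
Pot 2: 35 chips, eligible: A, B, C, D, F
Pot 3: 80 chips, eligible: A, B, C, D
Pot 4: 153 chips, eligible: B, C, D
Pot 5: 138 chips, eligible: B, D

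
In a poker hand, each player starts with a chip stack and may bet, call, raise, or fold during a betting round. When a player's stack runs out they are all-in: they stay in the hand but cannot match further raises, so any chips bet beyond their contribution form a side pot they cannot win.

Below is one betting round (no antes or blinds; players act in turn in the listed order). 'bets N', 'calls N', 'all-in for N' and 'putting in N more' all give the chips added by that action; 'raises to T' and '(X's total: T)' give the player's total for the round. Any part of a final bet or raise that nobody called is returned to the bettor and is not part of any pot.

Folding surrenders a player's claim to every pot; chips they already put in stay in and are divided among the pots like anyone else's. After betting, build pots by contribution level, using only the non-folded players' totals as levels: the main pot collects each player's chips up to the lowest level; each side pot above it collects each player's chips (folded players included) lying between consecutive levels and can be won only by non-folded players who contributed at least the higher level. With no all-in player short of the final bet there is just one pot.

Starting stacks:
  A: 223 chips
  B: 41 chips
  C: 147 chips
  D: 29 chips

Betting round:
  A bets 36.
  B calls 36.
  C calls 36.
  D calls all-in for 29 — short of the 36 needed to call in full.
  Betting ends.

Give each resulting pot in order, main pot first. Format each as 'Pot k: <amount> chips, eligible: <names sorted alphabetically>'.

Contributions: A=36, B=36, C=36, D=29
Pot levels (distinct totals of non-folded players): 29, 36
Layer 1-29: 29 each from A, B, C, D = 29*4 = 116 chips; eligible A, B, C, D
Layer 30-36: 7 each from A, B, C = 7*3 = 21 chips; eligible A, B, C

Pot 1: 116 chips, eligible: A, B, C, D
Pot 2: 21 chips, eligible: A, B, C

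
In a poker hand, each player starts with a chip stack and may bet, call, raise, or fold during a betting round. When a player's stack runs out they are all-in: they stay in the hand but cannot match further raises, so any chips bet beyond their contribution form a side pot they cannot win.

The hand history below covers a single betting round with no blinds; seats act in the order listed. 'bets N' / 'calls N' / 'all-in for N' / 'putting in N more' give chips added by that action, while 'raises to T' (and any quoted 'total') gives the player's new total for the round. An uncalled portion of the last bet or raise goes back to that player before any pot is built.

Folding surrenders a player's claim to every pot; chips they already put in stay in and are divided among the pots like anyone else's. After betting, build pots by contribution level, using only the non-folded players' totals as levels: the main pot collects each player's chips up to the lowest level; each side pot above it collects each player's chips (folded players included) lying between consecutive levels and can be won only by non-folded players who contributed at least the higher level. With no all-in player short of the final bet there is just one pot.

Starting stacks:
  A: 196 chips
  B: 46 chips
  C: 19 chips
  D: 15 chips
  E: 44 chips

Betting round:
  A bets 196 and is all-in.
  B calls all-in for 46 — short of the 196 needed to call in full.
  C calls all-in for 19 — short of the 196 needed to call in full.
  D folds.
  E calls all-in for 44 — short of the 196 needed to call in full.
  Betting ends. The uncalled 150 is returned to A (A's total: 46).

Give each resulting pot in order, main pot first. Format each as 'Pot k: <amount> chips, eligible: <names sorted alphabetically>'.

Contributions (after 150 returned to A): A=46, B=46, C=19, E=44
Folded: D
Pot levels (distinct totals of non-folded players): 19, 44, 46
Layer 1-19: 19 each from A, B, C, E = 19*4 = 76 chips; eligible A, B, C, E
Layer 20-44: 25 each from A, B, E = 25*3 = 75 chips; eligible A, B, E
Layer 45-46: 2 each from A, B = 2*2 = 4 chips; eligible A, B

Pot 1: 76 chips, eligible: A, B, C, E
Pot 2: 75 chips, eligible: A, B, E
Pot 3: 4 chips, eligible: A, B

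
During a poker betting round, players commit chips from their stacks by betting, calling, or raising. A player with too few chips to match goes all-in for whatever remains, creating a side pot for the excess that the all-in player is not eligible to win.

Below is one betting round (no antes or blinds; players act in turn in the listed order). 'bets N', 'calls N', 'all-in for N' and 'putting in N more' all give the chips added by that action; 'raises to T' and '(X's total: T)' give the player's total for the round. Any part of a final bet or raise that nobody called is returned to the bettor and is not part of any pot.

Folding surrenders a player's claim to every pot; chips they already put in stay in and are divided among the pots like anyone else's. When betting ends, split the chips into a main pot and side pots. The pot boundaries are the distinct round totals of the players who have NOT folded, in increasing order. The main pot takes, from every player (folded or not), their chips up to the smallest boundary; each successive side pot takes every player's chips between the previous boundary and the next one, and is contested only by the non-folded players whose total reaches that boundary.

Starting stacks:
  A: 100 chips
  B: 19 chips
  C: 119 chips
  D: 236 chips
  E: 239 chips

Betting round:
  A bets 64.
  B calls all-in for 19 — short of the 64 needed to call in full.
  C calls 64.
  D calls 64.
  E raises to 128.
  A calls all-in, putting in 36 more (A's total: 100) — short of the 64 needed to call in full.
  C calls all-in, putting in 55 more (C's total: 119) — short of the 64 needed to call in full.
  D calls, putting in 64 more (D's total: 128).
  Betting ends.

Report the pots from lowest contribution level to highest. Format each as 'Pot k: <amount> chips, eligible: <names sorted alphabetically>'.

Pot 1: 95 chips, eligible: A, B, C, D, E
Pot 2: 324 chips, eligible: A, C, D, E
Pot 3: 57 chips, eligible: C, D, E
Pot 4: 18 chips, eligible: D, E

Derivation:
Contributions: A=100, B=19, C=119, D=128, E=128
Pot levels (distinct totals of non-folded players): 19, 100, 119, 128
Layer 1-19: 19 each from A, B, C, D, E = 19*5 = 95 chips; eligible A, B, C, D, E
Layer 20-100: 81 each from A, C, D, E = 81*4 = 324 chips; eligible A, C, D, E
Layer 101-119: 19 each from C, D, E = 19*3 = 57 chips; eligible C, D, E
Layer 120-128: 9 each from D, E = 9*2 = 18 chips; eligible D, E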